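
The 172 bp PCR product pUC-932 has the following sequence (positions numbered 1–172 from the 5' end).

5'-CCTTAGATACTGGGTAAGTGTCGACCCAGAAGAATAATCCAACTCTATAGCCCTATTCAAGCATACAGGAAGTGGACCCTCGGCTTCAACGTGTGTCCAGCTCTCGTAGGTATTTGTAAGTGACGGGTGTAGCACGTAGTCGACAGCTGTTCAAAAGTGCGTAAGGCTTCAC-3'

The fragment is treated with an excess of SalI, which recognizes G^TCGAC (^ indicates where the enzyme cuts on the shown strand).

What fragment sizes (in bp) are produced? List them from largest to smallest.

SalI sites (GTCGAC) start at positions 20, 139.
SalI cuts after the first base of each site, so after positions 20, 139.
Linear molecule, 2 cuts → 3 fragments:
  1–20 → 20 bp
  21–139 → 119 bp
  140–172 → 33 bp
Sorted largest to smallest: 119, 33, 20 bp.

119, 33, 20 bp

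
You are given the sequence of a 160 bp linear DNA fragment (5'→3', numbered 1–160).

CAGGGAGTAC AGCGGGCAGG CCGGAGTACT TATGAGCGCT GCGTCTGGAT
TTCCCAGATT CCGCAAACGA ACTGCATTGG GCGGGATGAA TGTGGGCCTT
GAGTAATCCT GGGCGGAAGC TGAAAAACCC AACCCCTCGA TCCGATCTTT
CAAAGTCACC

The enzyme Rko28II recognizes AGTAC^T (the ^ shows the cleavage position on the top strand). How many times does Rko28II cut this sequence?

AGTACT occurs starting at position 25.
Rko28II cuts at 1 site.

1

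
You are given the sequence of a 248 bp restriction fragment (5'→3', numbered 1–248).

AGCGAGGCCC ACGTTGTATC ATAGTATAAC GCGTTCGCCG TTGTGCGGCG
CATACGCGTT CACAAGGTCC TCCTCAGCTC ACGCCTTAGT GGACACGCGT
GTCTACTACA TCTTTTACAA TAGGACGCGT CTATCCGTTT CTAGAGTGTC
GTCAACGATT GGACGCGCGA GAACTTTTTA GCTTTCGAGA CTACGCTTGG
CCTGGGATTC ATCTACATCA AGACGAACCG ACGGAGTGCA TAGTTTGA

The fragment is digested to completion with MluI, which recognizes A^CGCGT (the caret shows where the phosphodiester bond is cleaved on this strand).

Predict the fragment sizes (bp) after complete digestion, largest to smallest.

123, 41, 30, 29, 25 bp

MluI sites (ACGCGT) start at positions 29, 54, 95, 125.
MluI cuts after the first base of each site, so after positions 29, 54, 95, 125.
Linear molecule, 4 cuts → 5 fragments:
  1–29 → 29 bp
  30–54 → 25 bp
  55–95 → 41 bp
  96–125 → 30 bp
  126–248 → 123 bp
Sorted largest to smallest: 123, 41, 30, 29, 25 bp.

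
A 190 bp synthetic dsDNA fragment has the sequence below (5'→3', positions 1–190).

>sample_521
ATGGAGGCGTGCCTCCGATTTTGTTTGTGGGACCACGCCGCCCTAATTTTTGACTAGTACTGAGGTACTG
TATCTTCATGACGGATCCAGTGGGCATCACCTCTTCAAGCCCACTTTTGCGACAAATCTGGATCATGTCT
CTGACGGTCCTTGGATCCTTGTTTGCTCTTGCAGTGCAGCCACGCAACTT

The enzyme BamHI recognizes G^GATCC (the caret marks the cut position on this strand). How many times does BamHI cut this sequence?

GGATCC occurs starting at positions 83, 153.
BamHI cuts at 2 sites.

2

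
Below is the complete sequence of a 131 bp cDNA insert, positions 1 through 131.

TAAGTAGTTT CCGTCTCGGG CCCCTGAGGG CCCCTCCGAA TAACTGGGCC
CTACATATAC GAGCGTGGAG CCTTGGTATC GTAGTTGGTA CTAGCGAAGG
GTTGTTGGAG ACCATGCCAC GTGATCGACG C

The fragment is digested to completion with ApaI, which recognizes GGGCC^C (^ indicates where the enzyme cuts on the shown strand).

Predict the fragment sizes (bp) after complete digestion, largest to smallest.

ApaI sites (GGGCCC) start at positions 18, 28, 46.
ApaI cuts after base 5 of each site (before the last base), so after positions 22, 32, 50.
Linear molecule, 3 cuts → 4 fragments:
  1–22 → 22 bp
  23–32 → 10 bp
  33–50 → 18 bp
  51–131 → 81 bp
Sorted largest to smallest: 81, 22, 18, 10 bp.

81, 22, 18, 10 bp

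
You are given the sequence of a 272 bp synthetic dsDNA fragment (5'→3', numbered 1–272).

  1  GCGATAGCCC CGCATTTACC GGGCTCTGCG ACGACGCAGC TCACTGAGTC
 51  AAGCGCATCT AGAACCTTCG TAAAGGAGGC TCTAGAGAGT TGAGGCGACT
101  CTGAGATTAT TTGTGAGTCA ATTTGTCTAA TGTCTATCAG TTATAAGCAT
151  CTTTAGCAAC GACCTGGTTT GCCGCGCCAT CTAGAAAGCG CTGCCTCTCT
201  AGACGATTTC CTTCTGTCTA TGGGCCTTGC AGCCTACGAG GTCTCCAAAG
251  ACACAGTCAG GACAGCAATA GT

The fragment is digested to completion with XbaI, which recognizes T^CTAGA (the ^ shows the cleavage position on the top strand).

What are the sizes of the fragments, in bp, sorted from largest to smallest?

99, 74, 58, 23, 18 bp

XbaI sites (TCTAGA) start at positions 58, 81, 180, 198.
XbaI cuts after the first base of each site, so after positions 58, 81, 180, 198.
Linear molecule, 4 cuts → 5 fragments:
  1–58 → 58 bp
  59–81 → 23 bp
  82–180 → 99 bp
  181–198 → 18 bp
  199–272 → 74 bp
Sorted largest to smallest: 99, 74, 58, 23, 18 bp.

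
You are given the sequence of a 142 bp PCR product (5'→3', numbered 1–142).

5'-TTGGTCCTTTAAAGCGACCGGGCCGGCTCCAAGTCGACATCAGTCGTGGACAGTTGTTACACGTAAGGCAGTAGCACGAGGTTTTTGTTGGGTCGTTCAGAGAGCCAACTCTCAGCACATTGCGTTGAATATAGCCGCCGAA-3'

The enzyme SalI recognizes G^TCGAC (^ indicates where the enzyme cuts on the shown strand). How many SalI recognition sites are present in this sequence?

1

GTCGAC occurs starting at position 33.
SalI cuts at 1 site.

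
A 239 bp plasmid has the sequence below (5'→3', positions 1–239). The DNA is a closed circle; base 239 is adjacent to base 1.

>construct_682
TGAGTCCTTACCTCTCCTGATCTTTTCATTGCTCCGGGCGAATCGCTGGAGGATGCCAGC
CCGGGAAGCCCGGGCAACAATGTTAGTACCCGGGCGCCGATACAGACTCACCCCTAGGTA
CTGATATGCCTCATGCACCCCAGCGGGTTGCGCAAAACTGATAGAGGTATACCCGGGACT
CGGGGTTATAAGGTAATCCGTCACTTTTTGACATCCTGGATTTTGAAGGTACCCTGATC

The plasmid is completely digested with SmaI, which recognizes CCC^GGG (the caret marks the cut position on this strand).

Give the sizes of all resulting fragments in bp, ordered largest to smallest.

127, 83, 20, 9 bp

SmaI sites (CCCGGG) start at positions 60, 69, 89, 172.
SmaI cuts after base 3 of each site, so after positions 62, 71, 91, 174.
Circular molecule, 4 cuts → 4 fragments:
  63–71 → 9 bp
  72–91 → 20 bp
  92–174 → 83 bp
  175–239 then 1–62 → 65 + 62 = 127 bp
Sorted largest to smallest: 127, 83, 20, 9 bp.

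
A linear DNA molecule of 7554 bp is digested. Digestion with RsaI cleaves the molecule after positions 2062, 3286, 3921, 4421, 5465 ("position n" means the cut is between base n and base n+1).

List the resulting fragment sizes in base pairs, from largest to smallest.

Linear molecule, 5 cuts → 6 fragments:
  2062 − 0 = 2062 bp
  3286 − 2062 = 1224 bp
  3921 − 3286 = 635 bp
  4421 − 3921 = 500 bp
  5465 − 4421 = 1044 bp
  7554 − 5465 = 2089 bp
Sorted largest to smallest: 2089, 2062, 1224, 1044, 635, 500 bp.

2089, 2062, 1224, 1044, 635, 500 bp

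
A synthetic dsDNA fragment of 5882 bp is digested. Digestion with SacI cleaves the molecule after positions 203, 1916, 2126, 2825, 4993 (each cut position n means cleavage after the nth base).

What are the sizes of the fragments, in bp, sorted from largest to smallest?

Linear molecule, 5 cuts → 6 fragments:
  203 − 0 = 203 bp
  1916 − 203 = 1713 bp
  2126 − 1916 = 210 bp
  2825 − 2126 = 699 bp
  4993 − 2825 = 2168 bp
  5882 − 4993 = 889 bp
Sorted largest to smallest: 2168, 1713, 889, 699, 210, 203 bp.

2168, 1713, 889, 699, 210, 203 bp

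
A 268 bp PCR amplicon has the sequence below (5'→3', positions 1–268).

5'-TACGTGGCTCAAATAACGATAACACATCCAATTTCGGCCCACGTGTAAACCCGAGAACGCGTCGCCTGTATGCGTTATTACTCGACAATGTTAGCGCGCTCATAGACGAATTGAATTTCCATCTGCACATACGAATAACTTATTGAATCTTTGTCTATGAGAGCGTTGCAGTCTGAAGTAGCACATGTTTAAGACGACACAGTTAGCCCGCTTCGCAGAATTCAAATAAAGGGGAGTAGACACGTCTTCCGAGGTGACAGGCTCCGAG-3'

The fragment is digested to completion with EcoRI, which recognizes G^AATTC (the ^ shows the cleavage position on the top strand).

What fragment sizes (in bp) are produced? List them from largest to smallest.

The EcoRI site (GAATTC) starts at position 218.
EcoRI cuts after the first base of each site, so after position 218.
Linear molecule, 1 cut → 2 fragments:
  1–218 → 218 bp
  219–268 → 50 bp
Sorted largest to smallest: 218, 50 bp.

218, 50 bp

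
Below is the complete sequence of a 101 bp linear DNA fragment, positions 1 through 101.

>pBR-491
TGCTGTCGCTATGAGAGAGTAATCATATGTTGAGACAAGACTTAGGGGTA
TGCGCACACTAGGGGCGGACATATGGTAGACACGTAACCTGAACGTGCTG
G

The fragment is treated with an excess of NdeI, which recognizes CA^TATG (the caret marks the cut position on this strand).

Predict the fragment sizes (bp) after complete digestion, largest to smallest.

NdeI sites (CATATG) start at positions 24, 70.
NdeI cuts after base 2 of each site, so after positions 25, 71.
Linear molecule, 2 cuts → 3 fragments:
  1–25 → 25 bp
  26–71 → 46 bp
  72–101 → 30 bp
Sorted largest to smallest: 46, 30, 25 bp.

46, 30, 25 bp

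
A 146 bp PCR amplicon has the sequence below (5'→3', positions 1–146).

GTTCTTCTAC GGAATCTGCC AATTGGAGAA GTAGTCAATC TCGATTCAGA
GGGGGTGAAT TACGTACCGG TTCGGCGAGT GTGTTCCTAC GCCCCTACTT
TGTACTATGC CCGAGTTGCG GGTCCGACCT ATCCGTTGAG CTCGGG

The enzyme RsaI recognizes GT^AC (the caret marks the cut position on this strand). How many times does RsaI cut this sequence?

2

GTAC occurs starting at positions 64, 102.
RsaI cuts at 2 sites.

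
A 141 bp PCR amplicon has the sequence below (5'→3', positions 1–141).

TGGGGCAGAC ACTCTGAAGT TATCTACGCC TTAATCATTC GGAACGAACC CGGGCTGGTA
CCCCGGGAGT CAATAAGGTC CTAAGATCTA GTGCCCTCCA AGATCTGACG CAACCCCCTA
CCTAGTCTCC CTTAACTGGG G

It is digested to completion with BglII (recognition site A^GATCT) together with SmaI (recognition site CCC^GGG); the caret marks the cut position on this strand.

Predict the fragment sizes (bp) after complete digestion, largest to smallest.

51, 40, 20, 17, 13 bp

BglII sites (AGATCT) start at positions 84, 101.
BglII cuts after the first base of each site, so after positions 84, 101.
SmaI sites (CCCGGG) start at positions 49, 62.
SmaI cuts after base 3 of each site, so after positions 51, 64.
Combined cut positions: 51, 64, 84, 101.
Linear molecule, 4 cuts → 5 fragments:
  1–51 → 51 bp
  52–64 → 13 bp
  65–84 → 20 bp
  85–101 → 17 bp
  102–141 → 40 bp
Sorted largest to smallest: 51, 40, 20, 17, 13 bp.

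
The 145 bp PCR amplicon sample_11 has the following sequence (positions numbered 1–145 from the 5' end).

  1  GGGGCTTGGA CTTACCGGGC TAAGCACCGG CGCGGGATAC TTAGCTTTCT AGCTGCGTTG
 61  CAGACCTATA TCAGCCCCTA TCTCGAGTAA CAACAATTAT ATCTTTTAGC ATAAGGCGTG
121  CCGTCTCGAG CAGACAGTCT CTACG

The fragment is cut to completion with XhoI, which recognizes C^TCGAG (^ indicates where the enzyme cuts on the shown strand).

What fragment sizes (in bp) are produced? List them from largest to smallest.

XhoI sites (CTCGAG) start at positions 82, 125.
XhoI cuts after the first base of each site, so after positions 82, 125.
Linear molecule, 2 cuts → 3 fragments:
  1–82 → 82 bp
  83–125 → 43 bp
  126–145 → 20 bp
Sorted largest to smallest: 82, 43, 20 bp.

82, 43, 20 bp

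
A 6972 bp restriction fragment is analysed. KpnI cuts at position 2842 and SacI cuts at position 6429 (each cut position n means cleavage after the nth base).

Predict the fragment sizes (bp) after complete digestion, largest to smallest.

Combined cut positions (sorted): 2842, 6429.
Linear molecule, 2 cuts → 3 fragments:
  2842 − 0 = 2842 bp
  6429 − 2842 = 3587 bp
  6972 − 6429 = 543 bp
Sorted largest to smallest: 3587, 2842, 543 bp.

3587, 2842, 543 bp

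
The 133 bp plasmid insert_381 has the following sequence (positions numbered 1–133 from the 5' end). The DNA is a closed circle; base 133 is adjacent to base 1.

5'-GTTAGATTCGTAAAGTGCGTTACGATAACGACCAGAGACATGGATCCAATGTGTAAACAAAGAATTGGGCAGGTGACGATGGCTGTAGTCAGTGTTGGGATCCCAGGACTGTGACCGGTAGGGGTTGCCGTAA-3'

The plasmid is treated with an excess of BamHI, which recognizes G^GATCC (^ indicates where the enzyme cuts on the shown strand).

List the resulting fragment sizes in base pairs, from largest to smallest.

77, 56 bp

BamHI sites (GGATCC) start at positions 42, 98.
BamHI cuts after the first base of each site, so after positions 42, 98.
Circular molecule, 2 cuts → 2 fragments:
  43–98 → 56 bp
  99–133 then 1–42 → 35 + 42 = 77 bp
Sorted largest to smallest: 77, 56 bp.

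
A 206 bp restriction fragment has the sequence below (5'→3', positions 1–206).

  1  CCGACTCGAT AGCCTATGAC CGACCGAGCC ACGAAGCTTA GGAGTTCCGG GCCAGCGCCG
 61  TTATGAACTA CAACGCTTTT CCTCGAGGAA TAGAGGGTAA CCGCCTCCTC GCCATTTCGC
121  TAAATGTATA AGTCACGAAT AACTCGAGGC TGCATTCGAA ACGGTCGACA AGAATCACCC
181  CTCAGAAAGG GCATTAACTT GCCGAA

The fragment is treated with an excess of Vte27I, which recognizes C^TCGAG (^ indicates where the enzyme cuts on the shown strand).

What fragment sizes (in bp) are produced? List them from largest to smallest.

Vte27I sites (CTCGAG) start at positions 82, 143.
Vte27I cuts after the first base of each site, so after positions 82, 143.
Linear molecule, 2 cuts → 3 fragments:
  1–82 → 82 bp
  83–143 → 61 bp
  144–206 → 63 bp
Sorted largest to smallest: 82, 63, 61 bp.

82, 63, 61 bp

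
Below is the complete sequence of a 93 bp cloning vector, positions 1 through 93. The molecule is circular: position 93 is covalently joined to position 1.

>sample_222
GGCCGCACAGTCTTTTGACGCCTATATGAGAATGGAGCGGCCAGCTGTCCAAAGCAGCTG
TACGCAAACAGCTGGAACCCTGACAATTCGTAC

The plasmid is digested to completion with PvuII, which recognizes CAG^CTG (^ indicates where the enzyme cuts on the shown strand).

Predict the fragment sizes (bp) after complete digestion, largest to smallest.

66, 14, 13 bp

PvuII sites (CAGCTG) start at positions 42, 55, 69.
PvuII cuts after base 3 of each site, so after positions 44, 57, 71.
Circular molecule, 3 cuts → 3 fragments:
  45–57 → 13 bp
  58–71 → 14 bp
  72–93 then 1–44 → 22 + 44 = 66 bp
Sorted largest to smallest: 66, 14, 13 bp.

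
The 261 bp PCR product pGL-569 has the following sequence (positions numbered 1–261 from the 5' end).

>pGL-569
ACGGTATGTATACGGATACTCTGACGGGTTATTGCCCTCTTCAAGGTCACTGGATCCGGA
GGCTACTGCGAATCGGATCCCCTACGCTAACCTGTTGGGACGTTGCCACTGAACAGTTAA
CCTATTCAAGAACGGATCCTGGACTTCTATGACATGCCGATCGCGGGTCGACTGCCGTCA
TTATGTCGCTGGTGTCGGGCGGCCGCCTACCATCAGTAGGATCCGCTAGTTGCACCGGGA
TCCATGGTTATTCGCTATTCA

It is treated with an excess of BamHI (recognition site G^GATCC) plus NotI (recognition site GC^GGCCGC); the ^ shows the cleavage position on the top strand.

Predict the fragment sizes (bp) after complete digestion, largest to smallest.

66, 59, 52, 23, 23, 19, 19 bp

BamHI sites (GGATCC) start at positions 52, 75, 134, 219, 238.
BamHI cuts after the first base of each site, so after positions 52, 75, 134, 219, 238.
The NotI site (GCGGCCGC) starts at position 199.
NotI cuts after base 2 of each site, so after position 200.
Combined cut positions: 52, 75, 134, 200, 219, 238.
Linear molecule, 6 cuts → 7 fragments:
  1–52 → 52 bp
  53–75 → 23 bp
  76–134 → 59 bp
  135–200 → 66 bp
  201–219 → 19 bp
  220–238 → 19 bp
  239–261 → 23 bp
Sorted largest to smallest: 66, 59, 52, 23, 23, 19, 19 bp.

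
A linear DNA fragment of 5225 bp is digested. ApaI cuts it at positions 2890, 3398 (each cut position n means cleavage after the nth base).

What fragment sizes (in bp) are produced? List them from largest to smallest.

Linear molecule, 2 cuts → 3 fragments:
  2890 − 0 = 2890 bp
  3398 − 2890 = 508 bp
  5225 − 3398 = 1827 bp
Sorted largest to smallest: 2890, 1827, 508 bp.

2890, 1827, 508 bp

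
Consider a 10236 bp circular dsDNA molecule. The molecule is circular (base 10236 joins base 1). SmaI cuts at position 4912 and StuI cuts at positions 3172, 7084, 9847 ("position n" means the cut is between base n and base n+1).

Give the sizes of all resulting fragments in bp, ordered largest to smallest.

3561, 2763, 2172, 1740 bp

Combined cut positions (sorted): 3172, 4912, 7084, 9847.
Circular molecule, 4 cuts → 4 fragments:
  4912 − 3172 = 1740 bp
  7084 − 4912 = 2172 bp
  9847 − 7084 = 2763 bp
  wrap: 10236 − 9847 + 3172 = 3561 bp
Sorted largest to smallest: 3561, 2763, 2172, 1740 bp.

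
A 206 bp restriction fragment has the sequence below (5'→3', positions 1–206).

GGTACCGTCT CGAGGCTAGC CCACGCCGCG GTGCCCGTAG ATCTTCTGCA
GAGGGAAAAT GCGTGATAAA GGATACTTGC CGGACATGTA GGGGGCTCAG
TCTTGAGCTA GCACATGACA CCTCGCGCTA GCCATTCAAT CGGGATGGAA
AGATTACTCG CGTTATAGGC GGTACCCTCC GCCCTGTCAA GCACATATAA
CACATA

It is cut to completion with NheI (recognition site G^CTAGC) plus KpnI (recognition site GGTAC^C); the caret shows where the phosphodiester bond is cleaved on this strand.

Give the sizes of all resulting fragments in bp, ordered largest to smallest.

92, 48, 31, 20, 10, 5 bp

NheI sites (GCTAGC) start at positions 15, 107, 127.
NheI cuts after the first base of each site, so after positions 15, 107, 127.
KpnI sites (GGTACC) start at positions 1, 171.
KpnI cuts after base 5 of each site (before the last base), so after positions 5, 175.
Combined cut positions: 5, 15, 107, 127, 175.
Linear molecule, 5 cuts → 6 fragments:
  1–5 → 5 bp
  6–15 → 10 bp
  16–107 → 92 bp
  108–127 → 20 bp
  128–175 → 48 bp
  176–206 → 31 bp
Sorted largest to smallest: 92, 48, 31, 20, 10, 5 bp.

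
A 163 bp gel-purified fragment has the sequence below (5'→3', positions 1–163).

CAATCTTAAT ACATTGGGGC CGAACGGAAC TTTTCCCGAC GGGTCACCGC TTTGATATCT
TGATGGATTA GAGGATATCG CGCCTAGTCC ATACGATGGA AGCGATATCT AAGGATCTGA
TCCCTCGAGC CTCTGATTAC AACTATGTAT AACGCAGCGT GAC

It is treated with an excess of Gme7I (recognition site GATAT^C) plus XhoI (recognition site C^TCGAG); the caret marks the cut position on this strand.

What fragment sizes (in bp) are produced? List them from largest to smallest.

Gme7I sites (GATATC) start at positions 54, 74, 104.
Gme7I cuts after base 5 of each site (before the last base), so after positions 58, 78, 108.
The XhoI site (CTCGAG) starts at position 124.
XhoI cuts after the first base of each site, so after position 124.
Combined cut positions: 58, 78, 108, 124.
Linear molecule, 4 cuts → 5 fragments:
  1–58 → 58 bp
  59–78 → 20 bp
  79–108 → 30 bp
  109–124 → 16 bp
  125–163 → 39 bp
Sorted largest to smallest: 58, 39, 30, 20, 16 bp.

58, 39, 30, 20, 16 bp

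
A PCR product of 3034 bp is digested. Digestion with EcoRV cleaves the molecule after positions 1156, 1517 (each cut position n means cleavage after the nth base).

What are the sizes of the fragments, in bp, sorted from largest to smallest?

Linear molecule, 2 cuts → 3 fragments:
  1156 − 0 = 1156 bp
  1517 − 1156 = 361 bp
  3034 − 1517 = 1517 bp
Sorted largest to smallest: 1517, 1156, 361 bp.

1517, 1156, 361 bp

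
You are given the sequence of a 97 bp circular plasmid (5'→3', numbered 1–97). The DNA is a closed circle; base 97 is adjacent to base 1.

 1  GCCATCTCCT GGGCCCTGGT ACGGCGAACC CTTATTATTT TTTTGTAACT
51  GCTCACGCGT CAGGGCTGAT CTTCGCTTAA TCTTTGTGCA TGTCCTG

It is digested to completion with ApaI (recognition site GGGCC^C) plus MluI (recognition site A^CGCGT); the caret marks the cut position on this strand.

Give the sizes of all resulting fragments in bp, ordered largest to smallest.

57, 40 bp

The ApaI site (GGGCCC) starts at position 11.
ApaI cuts after base 5 of each site (before the last base), so after position 15.
The MluI site (ACGCGT) starts at position 55.
MluI cuts after the first base of each site, so after position 55.
Combined cut positions: 15, 55.
Circular molecule, 2 cuts → 2 fragments:
  16–55 → 40 bp
  56–97 then 1–15 → 42 + 15 = 57 bp
Sorted largest to smallest: 57, 40 bp.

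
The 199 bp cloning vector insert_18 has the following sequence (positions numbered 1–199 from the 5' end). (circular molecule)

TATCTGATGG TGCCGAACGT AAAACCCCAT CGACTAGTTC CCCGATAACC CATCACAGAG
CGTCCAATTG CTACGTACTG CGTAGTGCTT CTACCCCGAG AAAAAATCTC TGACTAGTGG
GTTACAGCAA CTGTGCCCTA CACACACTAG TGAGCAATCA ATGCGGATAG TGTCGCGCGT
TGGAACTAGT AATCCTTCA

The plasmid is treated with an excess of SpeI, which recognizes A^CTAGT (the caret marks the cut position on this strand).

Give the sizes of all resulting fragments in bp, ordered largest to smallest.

SpeI sites (ACTAGT) start at positions 33, 113, 146, 185.
SpeI cuts after the first base of each site, so after positions 33, 113, 146, 185.
Circular molecule, 4 cuts → 4 fragments:
  34–113 → 80 bp
  114–146 → 33 bp
  147–185 → 39 bp
  186–199 then 1–33 → 14 + 33 = 47 bp
Sorted largest to smallest: 80, 47, 39, 33 bp.

80, 47, 39, 33 bp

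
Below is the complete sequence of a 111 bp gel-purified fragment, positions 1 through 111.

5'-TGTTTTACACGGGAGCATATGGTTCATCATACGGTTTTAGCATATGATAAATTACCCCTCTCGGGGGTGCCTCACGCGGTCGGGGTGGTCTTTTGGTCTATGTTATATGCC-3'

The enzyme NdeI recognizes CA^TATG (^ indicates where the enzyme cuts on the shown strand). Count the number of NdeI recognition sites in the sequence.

2

CATATG occurs starting at positions 16, 41.
NdeI cuts at 2 sites.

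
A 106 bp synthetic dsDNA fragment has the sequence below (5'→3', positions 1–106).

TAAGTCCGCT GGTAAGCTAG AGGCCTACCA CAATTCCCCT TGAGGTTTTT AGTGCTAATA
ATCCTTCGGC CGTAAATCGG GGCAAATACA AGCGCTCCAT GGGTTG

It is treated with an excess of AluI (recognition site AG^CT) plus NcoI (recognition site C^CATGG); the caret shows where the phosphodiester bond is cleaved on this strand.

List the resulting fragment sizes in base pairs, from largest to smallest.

The AluI site (AGCT) starts at position 15.
AluI cuts after base 2 of each site, so after position 16.
The NcoI site (CCATGG) starts at position 97.
NcoI cuts after the first base of each site, so after position 97.
Combined cut positions: 16, 97.
Linear molecule, 2 cuts → 3 fragments:
  1–16 → 16 bp
  17–97 → 81 bp
  98–106 → 9 bp
Sorted largest to smallest: 81, 16, 9 bp.

81, 16, 9 bp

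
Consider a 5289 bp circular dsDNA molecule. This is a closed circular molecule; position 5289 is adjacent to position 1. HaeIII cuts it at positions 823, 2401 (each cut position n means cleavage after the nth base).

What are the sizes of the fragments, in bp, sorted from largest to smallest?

3711, 1578 bp

Circular molecule, 2 cuts → 2 fragments:
  2401 − 823 = 1578 bp
  wrap: 5289 − 2401 + 823 = 3711 bp
Sorted largest to smallest: 3711, 1578 bp.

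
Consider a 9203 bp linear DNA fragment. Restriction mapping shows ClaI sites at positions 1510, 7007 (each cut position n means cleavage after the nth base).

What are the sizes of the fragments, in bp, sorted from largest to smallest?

5497, 2196, 1510 bp

Linear molecule, 2 cuts → 3 fragments:
  1510 − 0 = 1510 bp
  7007 − 1510 = 5497 bp
  9203 − 7007 = 2196 bp
Sorted largest to smallest: 5497, 2196, 1510 bp.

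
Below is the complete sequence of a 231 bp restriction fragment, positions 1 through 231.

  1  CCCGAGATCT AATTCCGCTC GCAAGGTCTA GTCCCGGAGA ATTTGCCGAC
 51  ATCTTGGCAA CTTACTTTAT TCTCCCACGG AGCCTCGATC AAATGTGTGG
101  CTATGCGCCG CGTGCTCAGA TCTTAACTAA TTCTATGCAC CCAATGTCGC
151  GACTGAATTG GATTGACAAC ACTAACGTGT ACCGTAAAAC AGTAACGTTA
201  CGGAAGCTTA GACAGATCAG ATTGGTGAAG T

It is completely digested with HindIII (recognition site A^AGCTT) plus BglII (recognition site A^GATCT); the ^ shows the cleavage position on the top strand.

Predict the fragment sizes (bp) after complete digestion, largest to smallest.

113, 86, 27, 5 bp

The HindIII site (AAGCTT) starts at position 204.
HindIII cuts after the first base of each site, so after position 204.
BglII sites (AGATCT) start at positions 5, 118.
BglII cuts after the first base of each site, so after positions 5, 118.
Combined cut positions: 5, 118, 204.
Linear molecule, 3 cuts → 4 fragments:
  1–5 → 5 bp
  6–118 → 113 bp
  119–204 → 86 bp
  205–231 → 27 bp
Sorted largest to smallest: 113, 86, 27, 5 bp.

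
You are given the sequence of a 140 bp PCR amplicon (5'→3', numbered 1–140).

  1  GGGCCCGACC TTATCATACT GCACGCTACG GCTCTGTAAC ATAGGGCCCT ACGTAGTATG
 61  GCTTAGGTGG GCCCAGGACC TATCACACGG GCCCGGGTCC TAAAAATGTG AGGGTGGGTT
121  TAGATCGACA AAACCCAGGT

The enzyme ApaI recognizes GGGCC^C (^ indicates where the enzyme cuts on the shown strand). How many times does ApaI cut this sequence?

GGGCCC occurs starting at positions 1, 44, 69, 89.
ApaI cuts at 4 sites.

4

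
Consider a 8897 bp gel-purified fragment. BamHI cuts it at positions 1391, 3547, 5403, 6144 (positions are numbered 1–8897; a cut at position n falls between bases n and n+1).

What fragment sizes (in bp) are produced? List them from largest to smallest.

Linear molecule, 4 cuts → 5 fragments:
  1391 − 0 = 1391 bp
  3547 − 1391 = 2156 bp
  5403 − 3547 = 1856 bp
  6144 − 5403 = 741 bp
  8897 − 6144 = 2753 bp
Sorted largest to smallest: 2753, 2156, 1856, 1391, 741 bp.

2753, 2156, 1856, 1391, 741 bp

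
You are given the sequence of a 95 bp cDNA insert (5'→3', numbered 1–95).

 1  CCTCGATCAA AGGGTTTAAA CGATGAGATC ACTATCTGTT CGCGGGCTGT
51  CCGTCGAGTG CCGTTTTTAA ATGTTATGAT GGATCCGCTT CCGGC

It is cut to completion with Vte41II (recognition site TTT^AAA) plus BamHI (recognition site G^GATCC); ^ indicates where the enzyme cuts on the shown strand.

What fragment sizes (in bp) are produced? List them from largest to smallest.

Vte41II sites (TTTAAA) start at positions 15, 66.
Vte41II cuts after base 3 of each site, so after positions 17, 68.
The BamHI site (GGATCC) starts at position 81.
BamHI cuts after the first base of each site, so after position 81.
Combined cut positions: 17, 68, 81.
Linear molecule, 3 cuts → 4 fragments:
  1–17 → 17 bp
  18–68 → 51 bp
  69–81 → 13 bp
  82–95 → 14 bp
Sorted largest to smallest: 51, 17, 14, 13 bp.

51, 17, 14, 13 bp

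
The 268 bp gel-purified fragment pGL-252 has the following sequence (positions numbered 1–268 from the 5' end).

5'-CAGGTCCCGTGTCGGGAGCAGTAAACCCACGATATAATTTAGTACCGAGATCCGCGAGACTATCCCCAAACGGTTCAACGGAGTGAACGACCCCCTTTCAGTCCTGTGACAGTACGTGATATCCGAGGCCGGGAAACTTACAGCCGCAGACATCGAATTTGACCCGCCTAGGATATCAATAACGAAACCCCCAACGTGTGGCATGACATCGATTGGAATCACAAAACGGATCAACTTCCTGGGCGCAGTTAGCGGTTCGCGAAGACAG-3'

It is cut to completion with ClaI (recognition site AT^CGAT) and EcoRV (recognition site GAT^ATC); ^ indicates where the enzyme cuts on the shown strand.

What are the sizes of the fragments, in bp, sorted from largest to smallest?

120, 59, 54, 35 bp

The ClaI site (ATCGAT) starts at position 208.
ClaI cuts after base 2 of each site, so after position 209.
EcoRV sites (GATATC) start at positions 118, 172.
EcoRV cuts after base 3 of each site, so after positions 120, 174.
Combined cut positions: 120, 174, 209.
Linear molecule, 3 cuts → 4 fragments:
  1–120 → 120 bp
  121–174 → 54 bp
  175–209 → 35 bp
  210–268 → 59 bp
Sorted largest to smallest: 120, 59, 54, 35 bp.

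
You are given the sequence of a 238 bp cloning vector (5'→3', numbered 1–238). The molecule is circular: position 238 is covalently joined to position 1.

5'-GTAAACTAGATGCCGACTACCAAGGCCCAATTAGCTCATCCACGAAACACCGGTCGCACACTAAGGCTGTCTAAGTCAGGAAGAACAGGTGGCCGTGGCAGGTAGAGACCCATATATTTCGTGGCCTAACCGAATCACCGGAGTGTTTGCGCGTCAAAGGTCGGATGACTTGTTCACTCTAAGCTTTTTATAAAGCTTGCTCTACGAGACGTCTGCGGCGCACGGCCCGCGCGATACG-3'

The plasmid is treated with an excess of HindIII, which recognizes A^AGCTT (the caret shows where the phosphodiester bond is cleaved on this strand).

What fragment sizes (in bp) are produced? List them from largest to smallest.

HindIII sites (AAGCTT) start at positions 181, 193.
HindIII cuts after the first base of each site, so after positions 181, 193.
Circular molecule, 2 cuts → 2 fragments:
  182–193 → 12 bp
  194–238 then 1–181 → 45 + 181 = 226 bp
Sorted largest to smallest: 226, 12 bp.

226, 12 bp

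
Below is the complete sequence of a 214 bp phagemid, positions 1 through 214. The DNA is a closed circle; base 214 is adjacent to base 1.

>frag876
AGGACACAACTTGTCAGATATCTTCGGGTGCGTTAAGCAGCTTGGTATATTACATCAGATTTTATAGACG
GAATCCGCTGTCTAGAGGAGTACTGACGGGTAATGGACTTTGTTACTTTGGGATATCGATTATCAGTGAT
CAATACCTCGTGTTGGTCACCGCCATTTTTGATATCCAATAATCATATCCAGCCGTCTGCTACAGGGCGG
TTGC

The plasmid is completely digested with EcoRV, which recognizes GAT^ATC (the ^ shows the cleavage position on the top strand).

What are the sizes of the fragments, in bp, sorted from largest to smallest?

EcoRV sites (GATATC) start at positions 17, 122, 171.
EcoRV cuts after base 3 of each site, so after positions 19, 124, 173.
Circular molecule, 3 cuts → 3 fragments:
  20–124 → 105 bp
  125–173 → 49 bp
  174–214 then 1–19 → 41 + 19 = 60 bp
Sorted largest to smallest: 105, 60, 49 bp.

105, 60, 49 bp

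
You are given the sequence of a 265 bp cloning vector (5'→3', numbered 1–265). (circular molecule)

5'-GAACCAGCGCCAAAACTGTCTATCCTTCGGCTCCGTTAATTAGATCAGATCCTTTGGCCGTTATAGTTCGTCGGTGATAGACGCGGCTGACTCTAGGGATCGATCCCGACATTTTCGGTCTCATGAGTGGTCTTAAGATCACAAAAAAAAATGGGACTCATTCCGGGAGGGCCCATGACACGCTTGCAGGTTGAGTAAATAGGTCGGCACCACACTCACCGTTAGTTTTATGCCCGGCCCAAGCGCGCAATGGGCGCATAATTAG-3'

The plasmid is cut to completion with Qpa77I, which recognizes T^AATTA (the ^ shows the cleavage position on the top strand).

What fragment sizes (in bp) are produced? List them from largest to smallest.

222, 43 bp

Qpa77I sites (TAATTA) start at positions 37, 259.
Qpa77I cuts after the first base of each site, so after positions 37, 259.
Circular molecule, 2 cuts → 2 fragments:
  38–259 → 222 bp
  260–265 then 1–37 → 6 + 37 = 43 bp
Sorted largest to smallest: 222, 43 bp.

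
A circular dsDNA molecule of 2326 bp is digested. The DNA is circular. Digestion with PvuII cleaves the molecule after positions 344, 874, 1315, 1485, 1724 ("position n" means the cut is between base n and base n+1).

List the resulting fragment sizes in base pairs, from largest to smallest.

946, 530, 441, 239, 170 bp

Circular molecule, 5 cuts → 5 fragments:
  874 − 344 = 530 bp
  1315 − 874 = 441 bp
  1485 − 1315 = 170 bp
  1724 − 1485 = 239 bp
  wrap: 2326 − 1724 + 344 = 946 bp
Sorted largest to smallest: 946, 530, 441, 239, 170 bp.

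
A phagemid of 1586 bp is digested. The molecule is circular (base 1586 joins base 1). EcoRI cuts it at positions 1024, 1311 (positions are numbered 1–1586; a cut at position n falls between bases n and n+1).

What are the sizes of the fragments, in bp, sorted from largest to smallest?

1299, 287 bp

Circular molecule, 2 cuts → 2 fragments:
  1311 − 1024 = 287 bp
  wrap: 1586 − 1311 + 1024 = 1299 bp
Sorted largest to smallest: 1299, 287 bp.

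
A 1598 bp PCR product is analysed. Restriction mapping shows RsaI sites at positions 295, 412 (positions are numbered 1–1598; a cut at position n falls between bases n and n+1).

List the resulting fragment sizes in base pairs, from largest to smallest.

Linear molecule, 2 cuts → 3 fragments:
  295 − 0 = 295 bp
  412 − 295 = 117 bp
  1598 − 412 = 1186 bp
Sorted largest to smallest: 1186, 295, 117 bp.

1186, 295, 117 bp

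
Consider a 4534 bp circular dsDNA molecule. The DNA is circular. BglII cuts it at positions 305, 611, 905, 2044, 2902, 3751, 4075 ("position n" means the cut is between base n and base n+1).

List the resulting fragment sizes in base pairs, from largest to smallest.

1139, 858, 849, 764, 324, 306, 294 bp

Circular molecule, 7 cuts → 7 fragments:
  611 − 305 = 306 bp
  905 − 611 = 294 bp
  2044 − 905 = 1139 bp
  2902 − 2044 = 858 bp
  3751 − 2902 = 849 bp
  4075 − 3751 = 324 bp
  wrap: 4534 − 4075 + 305 = 764 bp
Sorted largest to smallest: 1139, 858, 849, 764, 324, 306, 294 bp.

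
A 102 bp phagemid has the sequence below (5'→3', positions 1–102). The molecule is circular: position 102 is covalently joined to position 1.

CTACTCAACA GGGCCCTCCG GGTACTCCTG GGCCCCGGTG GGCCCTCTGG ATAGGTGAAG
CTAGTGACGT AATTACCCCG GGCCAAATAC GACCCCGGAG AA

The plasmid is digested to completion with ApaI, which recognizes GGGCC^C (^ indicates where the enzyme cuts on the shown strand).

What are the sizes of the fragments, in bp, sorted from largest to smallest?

ApaI sites (GGGCCC) start at positions 11, 30, 40.
ApaI cuts after base 5 of each site (before the last base), so after positions 15, 34, 44.
Circular molecule, 3 cuts → 3 fragments:
  16–34 → 19 bp
  35–44 → 10 bp
  45–102 then 1–15 → 58 + 15 = 73 bp
Sorted largest to smallest: 73, 19, 10 bp.

73, 19, 10 bp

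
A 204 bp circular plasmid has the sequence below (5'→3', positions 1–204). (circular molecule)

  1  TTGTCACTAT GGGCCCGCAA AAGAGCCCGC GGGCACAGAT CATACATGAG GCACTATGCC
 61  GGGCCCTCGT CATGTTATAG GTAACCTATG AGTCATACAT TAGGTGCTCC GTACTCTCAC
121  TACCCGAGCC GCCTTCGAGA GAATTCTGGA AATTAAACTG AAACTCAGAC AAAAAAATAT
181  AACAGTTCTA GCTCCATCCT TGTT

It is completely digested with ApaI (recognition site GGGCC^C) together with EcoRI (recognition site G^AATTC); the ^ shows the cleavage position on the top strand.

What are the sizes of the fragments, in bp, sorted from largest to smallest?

ApaI sites (GGGCCC) start at positions 11, 61.
ApaI cuts after base 5 of each site (before the last base), so after positions 15, 65.
The EcoRI site (GAATTC) starts at position 141.
EcoRI cuts after the first base of each site, so after position 141.
Combined cut positions: 15, 65, 141.
Circular molecule, 3 cuts → 3 fragments:
  16–65 → 50 bp
  66–141 → 76 bp
  142–204 then 1–15 → 63 + 15 = 78 bp
Sorted largest to smallest: 78, 76, 50 bp.

78, 76, 50 bp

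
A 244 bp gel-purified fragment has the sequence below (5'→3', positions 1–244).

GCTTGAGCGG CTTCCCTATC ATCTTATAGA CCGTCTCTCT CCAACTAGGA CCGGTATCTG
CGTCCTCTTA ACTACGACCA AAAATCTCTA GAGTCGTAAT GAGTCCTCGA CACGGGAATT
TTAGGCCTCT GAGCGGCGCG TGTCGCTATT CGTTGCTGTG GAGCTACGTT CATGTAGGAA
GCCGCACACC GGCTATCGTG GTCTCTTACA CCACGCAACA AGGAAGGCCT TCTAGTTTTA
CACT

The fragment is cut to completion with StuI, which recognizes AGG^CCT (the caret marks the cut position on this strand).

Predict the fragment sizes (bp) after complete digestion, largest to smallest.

StuI sites (AGGCCT) start at positions 123, 225.
StuI cuts after base 3 of each site, so after positions 125, 227.
Linear molecule, 2 cuts → 3 fragments:
  1–125 → 125 bp
  126–227 → 102 bp
  228–244 → 17 bp
Sorted largest to smallest: 125, 102, 17 bp.

125, 102, 17 bp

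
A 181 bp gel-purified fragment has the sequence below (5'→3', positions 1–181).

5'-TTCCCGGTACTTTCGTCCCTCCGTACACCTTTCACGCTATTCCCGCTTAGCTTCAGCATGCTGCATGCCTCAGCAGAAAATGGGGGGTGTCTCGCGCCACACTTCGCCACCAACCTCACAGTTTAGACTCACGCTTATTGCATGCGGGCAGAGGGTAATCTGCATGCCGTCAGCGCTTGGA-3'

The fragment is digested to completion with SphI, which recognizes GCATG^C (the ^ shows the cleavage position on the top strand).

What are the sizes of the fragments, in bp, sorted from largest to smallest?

77, 60, 22, 15, 7 bp

SphI sites (GCATGC) start at positions 56, 63, 140, 162.
SphI cuts after base 5 of each site (before the last base), so after positions 60, 67, 144, 166.
Linear molecule, 4 cuts → 5 fragments:
  1–60 → 60 bp
  61–67 → 7 bp
  68–144 → 77 bp
  145–166 → 22 bp
  167–181 → 15 bp
Sorted largest to smallest: 77, 60, 22, 15, 7 bp.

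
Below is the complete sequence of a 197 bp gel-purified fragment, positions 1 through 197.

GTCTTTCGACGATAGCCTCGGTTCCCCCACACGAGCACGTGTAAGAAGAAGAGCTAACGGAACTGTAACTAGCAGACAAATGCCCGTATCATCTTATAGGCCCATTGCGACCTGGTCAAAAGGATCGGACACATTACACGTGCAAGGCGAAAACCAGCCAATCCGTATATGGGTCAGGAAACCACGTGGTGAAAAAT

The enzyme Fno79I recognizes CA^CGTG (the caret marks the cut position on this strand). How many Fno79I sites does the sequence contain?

3

CACGTG occurs starting at positions 36, 137, 183.
Fno79I cuts at 3 sites.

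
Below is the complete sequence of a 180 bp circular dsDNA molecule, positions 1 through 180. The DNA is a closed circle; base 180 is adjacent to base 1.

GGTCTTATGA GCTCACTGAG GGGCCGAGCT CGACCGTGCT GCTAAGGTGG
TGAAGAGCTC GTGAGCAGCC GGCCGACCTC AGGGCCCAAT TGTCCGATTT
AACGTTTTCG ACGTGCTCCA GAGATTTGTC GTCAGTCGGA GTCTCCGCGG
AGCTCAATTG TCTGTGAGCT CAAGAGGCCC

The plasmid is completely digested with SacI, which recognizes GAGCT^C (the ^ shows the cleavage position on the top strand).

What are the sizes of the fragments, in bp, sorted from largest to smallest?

SacI sites (GAGCTC) start at positions 9, 26, 55, 150, 166.
SacI cuts after base 5 of each site (before the last base), so after positions 13, 30, 59, 154, 170.
Circular molecule, 5 cuts → 5 fragments:
  14–30 → 17 bp
  31–59 → 29 bp
  60–154 → 95 bp
  155–170 → 16 bp
  171–180 then 1–13 → 10 + 13 = 23 bp
Sorted largest to smallest: 95, 29, 23, 17, 16 bp.

95, 29, 23, 17, 16 bp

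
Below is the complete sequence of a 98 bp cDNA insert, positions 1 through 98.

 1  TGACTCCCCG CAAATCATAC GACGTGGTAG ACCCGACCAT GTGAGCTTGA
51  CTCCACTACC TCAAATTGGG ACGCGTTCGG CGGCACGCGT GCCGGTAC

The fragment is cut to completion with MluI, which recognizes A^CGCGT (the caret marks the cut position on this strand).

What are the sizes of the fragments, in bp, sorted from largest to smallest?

71, 14, 13 bp

MluI sites (ACGCGT) start at positions 71, 85.
MluI cuts after the first base of each site, so after positions 71, 85.
Linear molecule, 2 cuts → 3 fragments:
  1–71 → 71 bp
  72–85 → 14 bp
  86–98 → 13 bp
Sorted largest to smallest: 71, 14, 13 bp.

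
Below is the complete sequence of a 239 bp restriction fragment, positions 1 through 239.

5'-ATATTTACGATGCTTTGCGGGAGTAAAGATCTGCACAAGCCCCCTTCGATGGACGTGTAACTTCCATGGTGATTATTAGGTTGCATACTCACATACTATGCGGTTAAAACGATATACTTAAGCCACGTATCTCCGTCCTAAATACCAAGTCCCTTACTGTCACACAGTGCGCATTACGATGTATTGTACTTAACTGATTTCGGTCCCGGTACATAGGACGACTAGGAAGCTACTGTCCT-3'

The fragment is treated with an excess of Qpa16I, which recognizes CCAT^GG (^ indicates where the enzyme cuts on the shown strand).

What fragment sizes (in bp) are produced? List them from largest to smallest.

The Qpa16I site (CCATGG) starts at position 64.
Qpa16I cuts after base 4 of each site, so after position 67.
Linear molecule, 1 cut → 2 fragments:
  1–67 → 67 bp
  68–239 → 172 bp
Sorted largest to smallest: 172, 67 bp.

172, 67 bp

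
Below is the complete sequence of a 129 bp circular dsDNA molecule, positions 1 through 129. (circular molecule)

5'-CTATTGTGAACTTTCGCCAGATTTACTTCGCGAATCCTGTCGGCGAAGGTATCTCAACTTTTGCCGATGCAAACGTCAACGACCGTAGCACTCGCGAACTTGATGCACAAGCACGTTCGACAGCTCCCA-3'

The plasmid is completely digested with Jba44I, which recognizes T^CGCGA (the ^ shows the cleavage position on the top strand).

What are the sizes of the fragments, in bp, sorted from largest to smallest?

Jba44I sites (TCGCGA) start at positions 28, 92.
Jba44I cuts after the first base of each site, so after positions 28, 92.
Circular molecule, 2 cuts → 2 fragments:
  29–92 → 64 bp
  93–129 then 1–28 → 37 + 28 = 65 bp
Sorted largest to smallest: 65, 64 bp.

65, 64 bp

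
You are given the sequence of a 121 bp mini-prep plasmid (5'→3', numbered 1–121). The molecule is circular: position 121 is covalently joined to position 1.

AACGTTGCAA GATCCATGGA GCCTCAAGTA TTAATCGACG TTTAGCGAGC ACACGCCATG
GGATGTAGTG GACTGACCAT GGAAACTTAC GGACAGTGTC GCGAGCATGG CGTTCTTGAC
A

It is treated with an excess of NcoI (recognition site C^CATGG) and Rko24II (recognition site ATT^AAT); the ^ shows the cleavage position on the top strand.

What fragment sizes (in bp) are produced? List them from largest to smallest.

NcoI sites (CCATGG) start at positions 14, 56, 77.
NcoI cuts after the first base of each site, so after positions 14, 56, 77.
The Rko24II site (ATTAAT) starts at position 30.
Rko24II cuts after base 3 of each site, so after position 32.
Combined cut positions: 14, 32, 56, 77.
Circular molecule, 4 cuts → 4 fragments:
  15–32 → 18 bp
  33–56 → 24 bp
  57–77 → 21 bp
  78–121 then 1–14 → 44 + 14 = 58 bp
Sorted largest to smallest: 58, 24, 21, 18 bp.

58, 24, 21, 18 bp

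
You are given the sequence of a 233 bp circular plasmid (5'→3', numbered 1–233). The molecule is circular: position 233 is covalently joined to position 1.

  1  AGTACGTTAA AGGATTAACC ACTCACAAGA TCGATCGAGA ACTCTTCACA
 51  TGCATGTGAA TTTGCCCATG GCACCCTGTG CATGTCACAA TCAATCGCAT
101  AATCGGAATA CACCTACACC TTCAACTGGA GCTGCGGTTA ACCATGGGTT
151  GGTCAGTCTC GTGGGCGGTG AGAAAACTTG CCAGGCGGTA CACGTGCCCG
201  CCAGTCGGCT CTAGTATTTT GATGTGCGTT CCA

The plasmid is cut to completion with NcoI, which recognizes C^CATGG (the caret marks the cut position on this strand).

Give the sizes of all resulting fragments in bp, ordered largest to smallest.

157, 76 bp

NcoI sites (CCATGG) start at positions 66, 142.
NcoI cuts after the first base of each site, so after positions 66, 142.
Circular molecule, 2 cuts → 2 fragments:
  67–142 → 76 bp
  143–233 then 1–66 → 91 + 66 = 157 bp
Sorted largest to smallest: 157, 76 bp.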